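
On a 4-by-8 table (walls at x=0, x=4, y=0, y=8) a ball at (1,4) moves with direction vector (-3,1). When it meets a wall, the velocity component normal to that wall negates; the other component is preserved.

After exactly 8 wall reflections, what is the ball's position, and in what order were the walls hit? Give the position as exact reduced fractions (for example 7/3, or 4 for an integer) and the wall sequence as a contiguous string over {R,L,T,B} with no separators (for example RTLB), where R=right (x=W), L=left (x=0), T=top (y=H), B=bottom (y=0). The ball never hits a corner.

1. t=1/3 → L at (0,13/3); v=(3,1)
2. t=4/3 → R at (4,17/3); v=(-3,1)
3. t=4/3 → L at (0,7); v=(3,1)
4. t=1 → T at (3,8); v=(3,-1)
5. t=1/3 → R at (4,23/3); v=(-3,-1)
6. t=4/3 → L at (0,19/3); v=(3,-1)
7. t=4/3 → R at (4,5); v=(-3,-1)
8. t=4/3 → L at (0,11/3); v=(3,-1)

Final position: (0,11/3)
Wall sequence: LRLTRLRL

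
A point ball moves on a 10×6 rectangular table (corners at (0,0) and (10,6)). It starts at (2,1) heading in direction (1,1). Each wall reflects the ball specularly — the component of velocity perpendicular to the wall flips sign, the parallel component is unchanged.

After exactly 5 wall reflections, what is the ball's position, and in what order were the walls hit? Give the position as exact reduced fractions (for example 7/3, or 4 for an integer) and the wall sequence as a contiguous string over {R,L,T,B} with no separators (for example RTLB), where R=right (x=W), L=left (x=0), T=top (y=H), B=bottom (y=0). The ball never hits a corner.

Final position: (0,5)
Wall sequence: TRBTL

1. t=5 → T at (7,6); v=(1,-1)
2. t=3 → R at (10,3); v=(-1,-1)
3. t=3 → B at (7,0); v=(-1,1)
4. t=6 → T at (1,6); v=(-1,-1)
5. t=1 → L at (0,5); v=(1,-1)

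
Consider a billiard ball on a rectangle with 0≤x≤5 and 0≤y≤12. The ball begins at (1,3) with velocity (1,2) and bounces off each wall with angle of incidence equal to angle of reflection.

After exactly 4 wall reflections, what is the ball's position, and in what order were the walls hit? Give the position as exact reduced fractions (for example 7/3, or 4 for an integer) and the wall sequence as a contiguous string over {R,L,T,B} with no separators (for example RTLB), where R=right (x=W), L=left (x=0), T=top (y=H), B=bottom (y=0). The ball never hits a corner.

Final position: (3/2,0)
Wall sequence: RTLB

1. t=4 → R at (5,11); v=(-1,2)
2. t=1/2 → T at (9/2,12); v=(-1,-2)
3. t=9/2 → L at (0,3); v=(1,-2)
4. t=3/2 → B at (3/2,0); v=(1,2)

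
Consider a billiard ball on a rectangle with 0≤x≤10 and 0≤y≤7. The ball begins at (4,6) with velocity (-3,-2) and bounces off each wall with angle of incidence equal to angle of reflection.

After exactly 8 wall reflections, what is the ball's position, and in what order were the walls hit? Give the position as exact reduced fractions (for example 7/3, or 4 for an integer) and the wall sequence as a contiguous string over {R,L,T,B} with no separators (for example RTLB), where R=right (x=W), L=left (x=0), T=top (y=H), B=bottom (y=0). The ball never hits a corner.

1. t=4/3 → L at (0,10/3); v=(3,-2)
2. t=5/3 → B at (5,0); v=(3,2)
3. t=5/3 → R at (10,10/3); v=(-3,2)
4. t=11/6 → T at (9/2,7); v=(-3,-2)
5. t=3/2 → L at (0,4); v=(3,-2)
6. t=2 → B at (6,0); v=(3,2)
7. t=4/3 → R at (10,8/3); v=(-3,2)
8. t=13/6 → T at (7/2,7); v=(-3,-2)

Final position: (7/2,7)
Wall sequence: LBRTLBRT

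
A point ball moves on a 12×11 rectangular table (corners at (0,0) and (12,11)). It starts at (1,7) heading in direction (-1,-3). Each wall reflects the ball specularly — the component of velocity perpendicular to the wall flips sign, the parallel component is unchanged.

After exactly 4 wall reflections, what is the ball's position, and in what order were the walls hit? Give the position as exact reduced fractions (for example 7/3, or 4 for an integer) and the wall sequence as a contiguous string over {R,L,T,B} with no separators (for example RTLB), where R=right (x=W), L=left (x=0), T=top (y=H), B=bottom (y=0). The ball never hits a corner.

1. t=1 → L at (0,4); v=(1,-3)
2. t=4/3 → B at (4/3,0); v=(1,3)
3. t=11/3 → T at (5,11); v=(1,-3)
4. t=11/3 → B at (26/3,0); v=(1,3)

Final position: (26/3,0)
Wall sequence: LBTB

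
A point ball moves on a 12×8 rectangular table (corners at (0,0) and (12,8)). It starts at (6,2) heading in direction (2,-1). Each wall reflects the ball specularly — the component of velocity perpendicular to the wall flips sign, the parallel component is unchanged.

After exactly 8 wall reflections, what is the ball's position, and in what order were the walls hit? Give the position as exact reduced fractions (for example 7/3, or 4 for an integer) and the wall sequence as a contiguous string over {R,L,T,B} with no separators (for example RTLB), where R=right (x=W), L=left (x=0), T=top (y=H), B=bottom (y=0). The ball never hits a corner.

Final position: (10,8)
Wall sequence: BRLTRBLT

1. t=2 → B at (10,0); v=(2,1)
2. t=1 → R at (12,1); v=(-2,1)
3. t=6 → L at (0,7); v=(2,1)
4. t=1 → T at (2,8); v=(2,-1)
5. t=5 → R at (12,3); v=(-2,-1)
6. t=3 → B at (6,0); v=(-2,1)
7. t=3 → L at (0,3); v=(2,1)
8. t=5 → T at (10,8); v=(2,-1)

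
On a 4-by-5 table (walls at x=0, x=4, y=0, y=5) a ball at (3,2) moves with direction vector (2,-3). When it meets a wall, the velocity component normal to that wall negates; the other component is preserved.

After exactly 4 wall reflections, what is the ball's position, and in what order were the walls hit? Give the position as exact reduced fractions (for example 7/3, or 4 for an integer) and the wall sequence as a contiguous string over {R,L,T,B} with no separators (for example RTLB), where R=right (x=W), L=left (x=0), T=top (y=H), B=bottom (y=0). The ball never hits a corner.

Final position: (0,9/2)
Wall sequence: RBTL

1. t=1/2 → R at (4,1/2); v=(-2,-3)
2. t=1/6 → B at (11/3,0); v=(-2,3)
3. t=5/3 → T at (1/3,5); v=(-2,-3)
4. t=1/6 → L at (0,9/2); v=(2,-3)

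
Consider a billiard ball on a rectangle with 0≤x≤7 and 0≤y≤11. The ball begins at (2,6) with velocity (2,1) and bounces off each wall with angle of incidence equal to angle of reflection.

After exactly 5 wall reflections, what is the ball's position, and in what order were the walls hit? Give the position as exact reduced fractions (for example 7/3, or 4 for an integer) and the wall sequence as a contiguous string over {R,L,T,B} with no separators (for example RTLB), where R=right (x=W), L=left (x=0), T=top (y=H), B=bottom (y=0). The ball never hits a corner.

Final position: (0,3)
Wall sequence: RTLRL

1. t=5/2 → R at (7,17/2); v=(-2,1)
2. t=5/2 → T at (2,11); v=(-2,-1)
3. t=1 → L at (0,10); v=(2,-1)
4. t=7/2 → R at (7,13/2); v=(-2,-1)
5. t=7/2 → L at (0,3); v=(2,-1)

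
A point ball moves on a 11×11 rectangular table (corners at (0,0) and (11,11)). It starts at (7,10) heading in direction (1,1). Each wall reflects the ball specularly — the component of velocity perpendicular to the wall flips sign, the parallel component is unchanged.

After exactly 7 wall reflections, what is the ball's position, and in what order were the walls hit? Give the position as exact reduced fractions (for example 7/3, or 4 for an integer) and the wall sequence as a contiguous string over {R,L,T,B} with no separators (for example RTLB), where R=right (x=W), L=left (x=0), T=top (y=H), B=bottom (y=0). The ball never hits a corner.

1. t=1 → T at (8,11); v=(1,-1)
2. t=3 → R at (11,8); v=(-1,-1)
3. t=8 → B at (3,0); v=(-1,1)
4. t=3 → L at (0,3); v=(1,1)
5. t=8 → T at (8,11); v=(1,-1)
6. t=3 → R at (11,8); v=(-1,-1)
7. t=8 → B at (3,0); v=(-1,1)

Final position: (3,0)
Wall sequence: TRBLTRB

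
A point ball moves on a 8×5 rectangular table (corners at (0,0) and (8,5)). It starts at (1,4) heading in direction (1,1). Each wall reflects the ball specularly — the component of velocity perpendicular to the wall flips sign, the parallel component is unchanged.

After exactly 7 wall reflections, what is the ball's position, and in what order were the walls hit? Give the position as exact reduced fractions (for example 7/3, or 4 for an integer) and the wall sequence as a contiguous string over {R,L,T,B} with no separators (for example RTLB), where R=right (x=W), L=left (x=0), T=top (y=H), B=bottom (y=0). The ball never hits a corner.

Final position: (6,5)
Wall sequence: TBRTLBT

1. t=1 → T at (2,5); v=(1,-1)
2. t=5 → B at (7,0); v=(1,1)
3. t=1 → R at (8,1); v=(-1,1)
4. t=4 → T at (4,5); v=(-1,-1)
5. t=4 → L at (0,1); v=(1,-1)
6. t=1 → B at (1,0); v=(1,1)
7. t=5 → T at (6,5); v=(1,-1)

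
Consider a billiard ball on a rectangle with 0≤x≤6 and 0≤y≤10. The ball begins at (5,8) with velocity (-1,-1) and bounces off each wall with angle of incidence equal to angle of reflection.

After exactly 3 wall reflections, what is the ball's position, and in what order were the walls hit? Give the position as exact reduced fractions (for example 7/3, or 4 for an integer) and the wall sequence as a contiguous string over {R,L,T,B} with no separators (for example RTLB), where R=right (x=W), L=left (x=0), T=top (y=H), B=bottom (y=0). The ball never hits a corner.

1. t=5 → L at (0,3); v=(1,-1)
2. t=3 → B at (3,0); v=(1,1)
3. t=3 → R at (6,3); v=(-1,1)

Final position: (6,3)
Wall sequence: LBR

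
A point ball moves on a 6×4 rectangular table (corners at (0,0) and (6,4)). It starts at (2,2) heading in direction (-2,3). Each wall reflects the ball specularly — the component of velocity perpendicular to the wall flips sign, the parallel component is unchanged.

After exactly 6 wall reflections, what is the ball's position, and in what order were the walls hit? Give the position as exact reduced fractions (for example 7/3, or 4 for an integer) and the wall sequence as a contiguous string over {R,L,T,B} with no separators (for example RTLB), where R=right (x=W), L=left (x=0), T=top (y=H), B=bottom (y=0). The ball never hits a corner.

1. t=2/3 → T at (2/3,4); v=(-2,-3)
2. t=1/3 → L at (0,3); v=(2,-3)
3. t=1 → B at (2,0); v=(2,3)
4. t=4/3 → T at (14/3,4); v=(2,-3)
5. t=2/3 → R at (6,2); v=(-2,-3)
6. t=2/3 → B at (14/3,0); v=(-2,3)

Final position: (14/3,0)
Wall sequence: TLBTRB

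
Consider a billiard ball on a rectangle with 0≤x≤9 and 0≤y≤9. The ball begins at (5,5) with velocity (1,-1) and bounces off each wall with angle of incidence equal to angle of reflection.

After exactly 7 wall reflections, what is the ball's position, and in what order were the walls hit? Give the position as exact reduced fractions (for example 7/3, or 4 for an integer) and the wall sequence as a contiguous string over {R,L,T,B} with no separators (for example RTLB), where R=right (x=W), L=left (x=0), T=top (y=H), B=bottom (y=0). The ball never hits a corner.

1. t=4 → R at (9,1); v=(-1,-1)
2. t=1 → B at (8,0); v=(-1,1)
3. t=8 → L at (0,8); v=(1,1)
4. t=1 → T at (1,9); v=(1,-1)
5. t=8 → R at (9,1); v=(-1,-1)
6. t=1 → B at (8,0); v=(-1,1)
7. t=8 → L at (0,8); v=(1,1)

Final position: (0,8)
Wall sequence: RBLTRBL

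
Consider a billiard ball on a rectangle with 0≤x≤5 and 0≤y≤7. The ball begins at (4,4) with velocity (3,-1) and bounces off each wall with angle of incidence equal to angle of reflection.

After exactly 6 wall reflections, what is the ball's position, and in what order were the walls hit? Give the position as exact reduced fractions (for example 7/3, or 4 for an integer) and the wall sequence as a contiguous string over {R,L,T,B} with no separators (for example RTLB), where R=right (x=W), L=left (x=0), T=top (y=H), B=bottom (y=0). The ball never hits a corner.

Final position: (5,3)
Wall sequence: RLRBLR

1. t=1/3 → R at (5,11/3); v=(-3,-1)
2. t=5/3 → L at (0,2); v=(3,-1)
3. t=5/3 → R at (5,1/3); v=(-3,-1)
4. t=1/3 → B at (4,0); v=(-3,1)
5. t=4/3 → L at (0,4/3); v=(3,1)
6. t=5/3 → R at (5,3); v=(-3,1)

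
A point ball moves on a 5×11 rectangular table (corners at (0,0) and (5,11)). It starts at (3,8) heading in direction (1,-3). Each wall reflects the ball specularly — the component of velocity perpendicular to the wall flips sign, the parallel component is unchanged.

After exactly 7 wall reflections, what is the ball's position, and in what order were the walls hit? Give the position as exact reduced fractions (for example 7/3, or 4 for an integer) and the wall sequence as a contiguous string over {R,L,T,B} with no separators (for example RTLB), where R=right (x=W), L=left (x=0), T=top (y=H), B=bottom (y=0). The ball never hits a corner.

1. t=2 → R at (5,2); v=(-1,-3)
2. t=2/3 → B at (13/3,0); v=(-1,3)
3. t=11/3 → T at (2/3,11); v=(-1,-3)
4. t=2/3 → L at (0,9); v=(1,-3)
5. t=3 → B at (3,0); v=(1,3)
6. t=2 → R at (5,6); v=(-1,3)
7. t=5/3 → T at (10/3,11); v=(-1,-3)

Final position: (10/3,11)
Wall sequence: RBTLBRT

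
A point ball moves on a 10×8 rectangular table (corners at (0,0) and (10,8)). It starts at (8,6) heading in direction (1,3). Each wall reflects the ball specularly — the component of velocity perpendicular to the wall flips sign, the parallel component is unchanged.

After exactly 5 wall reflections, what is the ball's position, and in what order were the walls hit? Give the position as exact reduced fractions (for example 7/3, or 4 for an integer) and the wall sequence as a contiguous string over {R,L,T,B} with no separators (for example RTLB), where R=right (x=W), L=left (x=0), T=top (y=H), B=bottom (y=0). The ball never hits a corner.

Final position: (10/3,0)
Wall sequence: TRBTB

1. t=2/3 → T at (26/3,8); v=(1,-3)
2. t=4/3 → R at (10,4); v=(-1,-3)
3. t=4/3 → B at (26/3,0); v=(-1,3)
4. t=8/3 → T at (6,8); v=(-1,-3)
5. t=8/3 → B at (10/3,0); v=(-1,3)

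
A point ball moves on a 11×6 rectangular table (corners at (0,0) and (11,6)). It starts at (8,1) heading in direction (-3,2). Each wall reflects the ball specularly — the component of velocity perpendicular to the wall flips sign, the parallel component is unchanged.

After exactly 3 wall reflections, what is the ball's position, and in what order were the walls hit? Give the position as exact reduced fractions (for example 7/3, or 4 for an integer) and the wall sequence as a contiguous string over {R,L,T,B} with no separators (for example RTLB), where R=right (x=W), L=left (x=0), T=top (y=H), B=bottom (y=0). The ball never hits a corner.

1. t=5/2 → T at (1/2,6); v=(-3,-2)
2. t=1/6 → L at (0,17/3); v=(3,-2)
3. t=17/6 → B at (17/2,0); v=(3,2)

Final position: (17/2,0)
Wall sequence: TLB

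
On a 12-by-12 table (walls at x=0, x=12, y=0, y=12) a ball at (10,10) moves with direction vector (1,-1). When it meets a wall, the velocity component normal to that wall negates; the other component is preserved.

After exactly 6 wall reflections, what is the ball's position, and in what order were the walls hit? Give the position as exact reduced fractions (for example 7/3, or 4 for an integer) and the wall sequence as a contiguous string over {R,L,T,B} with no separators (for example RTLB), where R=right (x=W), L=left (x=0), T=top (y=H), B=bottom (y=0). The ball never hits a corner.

1. t=2 → R at (12,8); v=(-1,-1)
2. t=8 → B at (4,0); v=(-1,1)
3. t=4 → L at (0,4); v=(1,1)
4. t=8 → T at (8,12); v=(1,-1)
5. t=4 → R at (12,8); v=(-1,-1)
6. t=8 → B at (4,0); v=(-1,1)

Final position: (4,0)
Wall sequence: RBLTRB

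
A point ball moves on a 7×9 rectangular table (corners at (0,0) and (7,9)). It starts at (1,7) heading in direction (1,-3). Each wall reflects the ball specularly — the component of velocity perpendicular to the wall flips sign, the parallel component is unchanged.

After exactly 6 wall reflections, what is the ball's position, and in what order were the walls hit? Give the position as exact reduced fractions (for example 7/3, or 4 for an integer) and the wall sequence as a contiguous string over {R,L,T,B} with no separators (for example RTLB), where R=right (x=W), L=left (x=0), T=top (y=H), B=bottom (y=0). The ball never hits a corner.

1. t=7/3 → B at (10/3,0); v=(1,3)
2. t=3 → T at (19/3,9); v=(1,-3)
3. t=2/3 → R at (7,7); v=(-1,-3)
4. t=7/3 → B at (14/3,0); v=(-1,3)
5. t=3 → T at (5/3,9); v=(-1,-3)
6. t=5/3 → L at (0,4); v=(1,-3)

Final position: (0,4)
Wall sequence: BTRBTL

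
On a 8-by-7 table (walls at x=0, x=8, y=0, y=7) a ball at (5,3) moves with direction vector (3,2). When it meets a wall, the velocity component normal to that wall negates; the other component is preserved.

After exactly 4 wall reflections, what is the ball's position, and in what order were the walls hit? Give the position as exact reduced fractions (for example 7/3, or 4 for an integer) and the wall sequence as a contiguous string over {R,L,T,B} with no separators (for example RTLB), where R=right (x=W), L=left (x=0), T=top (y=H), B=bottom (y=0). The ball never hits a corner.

Final position: (11/2,0)
Wall sequence: RTLB

1. t=1 → R at (8,5); v=(-3,2)
2. t=1 → T at (5,7); v=(-3,-2)
3. t=5/3 → L at (0,11/3); v=(3,-2)
4. t=11/6 → B at (11/2,0); v=(3,2)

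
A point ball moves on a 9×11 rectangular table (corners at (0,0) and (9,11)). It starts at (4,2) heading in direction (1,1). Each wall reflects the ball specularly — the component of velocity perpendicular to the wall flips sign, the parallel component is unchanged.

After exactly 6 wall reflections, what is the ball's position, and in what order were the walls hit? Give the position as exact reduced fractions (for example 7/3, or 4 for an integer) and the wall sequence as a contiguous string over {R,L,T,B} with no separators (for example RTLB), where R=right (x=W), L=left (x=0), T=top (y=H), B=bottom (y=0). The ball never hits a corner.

1. t=5 → R at (9,7); v=(-1,1)
2. t=4 → T at (5,11); v=(-1,-1)
3. t=5 → L at (0,6); v=(1,-1)
4. t=6 → B at (6,0); v=(1,1)
5. t=3 → R at (9,3); v=(-1,1)
6. t=8 → T at (1,11); v=(-1,-1)

Final position: (1,11)
Wall sequence: RTLBRT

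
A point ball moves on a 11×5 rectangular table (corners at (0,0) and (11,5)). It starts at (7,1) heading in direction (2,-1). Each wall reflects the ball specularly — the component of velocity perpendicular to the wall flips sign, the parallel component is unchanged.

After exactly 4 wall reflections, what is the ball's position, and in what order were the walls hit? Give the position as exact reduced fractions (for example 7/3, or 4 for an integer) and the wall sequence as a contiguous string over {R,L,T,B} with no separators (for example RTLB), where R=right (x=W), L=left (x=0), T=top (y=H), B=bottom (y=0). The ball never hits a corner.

Final position: (0,7/2)
Wall sequence: BRTL

1. t=1 → B at (9,0); v=(2,1)
2. t=1 → R at (11,1); v=(-2,1)
3. t=4 → T at (3,5); v=(-2,-1)
4. t=3/2 → L at (0,7/2); v=(2,-1)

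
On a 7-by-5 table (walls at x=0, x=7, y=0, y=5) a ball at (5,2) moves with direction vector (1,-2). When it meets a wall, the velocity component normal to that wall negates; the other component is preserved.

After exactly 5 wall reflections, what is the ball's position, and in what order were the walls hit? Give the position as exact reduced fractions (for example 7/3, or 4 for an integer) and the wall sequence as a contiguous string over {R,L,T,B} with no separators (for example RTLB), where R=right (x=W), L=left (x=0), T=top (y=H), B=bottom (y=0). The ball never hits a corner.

Final position: (1/2,5)
Wall sequence: BRTBT

1. t=1 → B at (6,0); v=(1,2)
2. t=1 → R at (7,2); v=(-1,2)
3. t=3/2 → T at (11/2,5); v=(-1,-2)
4. t=5/2 → B at (3,0); v=(-1,2)
5. t=5/2 → T at (1/2,5); v=(-1,-2)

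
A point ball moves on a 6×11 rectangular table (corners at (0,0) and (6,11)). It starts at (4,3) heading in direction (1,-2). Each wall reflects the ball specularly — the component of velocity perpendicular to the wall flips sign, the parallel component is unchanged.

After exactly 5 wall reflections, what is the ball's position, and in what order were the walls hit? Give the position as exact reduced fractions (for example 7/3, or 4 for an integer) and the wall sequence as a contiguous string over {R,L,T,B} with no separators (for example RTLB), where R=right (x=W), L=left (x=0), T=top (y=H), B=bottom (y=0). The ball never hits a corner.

1. t=3/2 → B at (11/2,0); v=(1,2)
2. t=1/2 → R at (6,1); v=(-1,2)
3. t=5 → T at (1,11); v=(-1,-2)
4. t=1 → L at (0,9); v=(1,-2)
5. t=9/2 → B at (9/2,0); v=(1,2)

Final position: (9/2,0)
Wall sequence: BRTLB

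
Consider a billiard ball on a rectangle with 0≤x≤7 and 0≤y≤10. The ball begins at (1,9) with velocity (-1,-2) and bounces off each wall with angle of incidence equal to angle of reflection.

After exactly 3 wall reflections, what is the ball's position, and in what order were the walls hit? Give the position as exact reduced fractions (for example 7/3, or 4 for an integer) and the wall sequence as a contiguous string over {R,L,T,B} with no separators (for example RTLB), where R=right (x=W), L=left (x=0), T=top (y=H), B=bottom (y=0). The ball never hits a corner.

Final position: (7,7)
Wall sequence: LBR

1. t=1 → L at (0,7); v=(1,-2)
2. t=7/2 → B at (7/2,0); v=(1,2)
3. t=7/2 → R at (7,7); v=(-1,2)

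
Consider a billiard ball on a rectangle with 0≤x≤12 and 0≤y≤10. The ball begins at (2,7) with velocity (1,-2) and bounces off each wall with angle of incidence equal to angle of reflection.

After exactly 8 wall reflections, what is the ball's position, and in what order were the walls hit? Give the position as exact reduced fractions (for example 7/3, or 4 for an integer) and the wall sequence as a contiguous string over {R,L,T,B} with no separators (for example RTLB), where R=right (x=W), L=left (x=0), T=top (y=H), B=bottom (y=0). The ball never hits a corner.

1. t=7/2 → B at (11/2,0); v=(1,2)
2. t=5 → T at (21/2,10); v=(1,-2)
3. t=3/2 → R at (12,7); v=(-1,-2)
4. t=7/2 → B at (17/2,0); v=(-1,2)
5. t=5 → T at (7/2,10); v=(-1,-2)
6. t=7/2 → L at (0,3); v=(1,-2)
7. t=3/2 → B at (3/2,0); v=(1,2)
8. t=5 → T at (13/2,10); v=(1,-2)

Final position: (13/2,10)
Wall sequence: BTRBTLBT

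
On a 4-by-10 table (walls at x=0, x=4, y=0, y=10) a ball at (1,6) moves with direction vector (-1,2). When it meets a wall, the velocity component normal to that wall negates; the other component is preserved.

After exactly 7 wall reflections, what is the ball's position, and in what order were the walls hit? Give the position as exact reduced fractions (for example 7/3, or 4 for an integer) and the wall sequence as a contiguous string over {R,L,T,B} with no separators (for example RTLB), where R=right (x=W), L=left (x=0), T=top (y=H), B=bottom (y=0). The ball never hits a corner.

1. t=1 → L at (0,8); v=(1,2)
2. t=1 → T at (1,10); v=(1,-2)
3. t=3 → R at (4,4); v=(-1,-2)
4. t=2 → B at (2,0); v=(-1,2)
5. t=2 → L at (0,4); v=(1,2)
6. t=3 → T at (3,10); v=(1,-2)
7. t=1 → R at (4,8); v=(-1,-2)

Final position: (4,8)
Wall sequence: LTRBLTR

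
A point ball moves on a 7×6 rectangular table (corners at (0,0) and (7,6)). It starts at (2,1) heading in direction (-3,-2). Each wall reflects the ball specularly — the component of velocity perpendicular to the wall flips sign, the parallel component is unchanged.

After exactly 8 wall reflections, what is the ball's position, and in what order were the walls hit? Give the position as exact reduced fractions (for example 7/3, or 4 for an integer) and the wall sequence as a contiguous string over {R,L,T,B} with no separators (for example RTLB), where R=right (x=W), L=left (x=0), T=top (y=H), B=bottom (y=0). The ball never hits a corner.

Final position: (3/2,6)
Wall sequence: BLRTLBRT

1. t=1/2 → B at (1/2,0); v=(-3,2)
2. t=1/6 → L at (0,1/3); v=(3,2)
3. t=7/3 → R at (7,5); v=(-3,2)
4. t=1/2 → T at (11/2,6); v=(-3,-2)
5. t=11/6 → L at (0,7/3); v=(3,-2)
6. t=7/6 → B at (7/2,0); v=(3,2)
7. t=7/6 → R at (7,7/3); v=(-3,2)
8. t=11/6 → T at (3/2,6); v=(-3,-2)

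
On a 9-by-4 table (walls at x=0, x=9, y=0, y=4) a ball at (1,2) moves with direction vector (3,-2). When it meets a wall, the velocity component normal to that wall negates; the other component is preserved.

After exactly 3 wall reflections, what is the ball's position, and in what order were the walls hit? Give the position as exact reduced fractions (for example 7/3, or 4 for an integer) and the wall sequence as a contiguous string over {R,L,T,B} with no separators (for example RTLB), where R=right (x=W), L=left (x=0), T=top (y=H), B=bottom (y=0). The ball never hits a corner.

1. t=1 → B at (4,0); v=(3,2)
2. t=5/3 → R at (9,10/3); v=(-3,2)
3. t=1/3 → T at (8,4); v=(-3,-2)

Final position: (8,4)
Wall sequence: BRT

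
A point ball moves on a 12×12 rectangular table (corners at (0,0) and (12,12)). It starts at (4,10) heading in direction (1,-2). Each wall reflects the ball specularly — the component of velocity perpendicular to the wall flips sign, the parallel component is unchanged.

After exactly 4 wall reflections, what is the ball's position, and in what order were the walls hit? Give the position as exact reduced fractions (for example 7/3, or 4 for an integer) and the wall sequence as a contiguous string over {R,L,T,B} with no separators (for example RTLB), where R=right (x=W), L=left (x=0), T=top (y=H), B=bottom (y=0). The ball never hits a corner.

1. t=5 → B at (9,0); v=(1,2)
2. t=3 → R at (12,6); v=(-1,2)
3. t=3 → T at (9,12); v=(-1,-2)
4. t=6 → B at (3,0); v=(-1,2)

Final position: (3,0)
Wall sequence: BRTB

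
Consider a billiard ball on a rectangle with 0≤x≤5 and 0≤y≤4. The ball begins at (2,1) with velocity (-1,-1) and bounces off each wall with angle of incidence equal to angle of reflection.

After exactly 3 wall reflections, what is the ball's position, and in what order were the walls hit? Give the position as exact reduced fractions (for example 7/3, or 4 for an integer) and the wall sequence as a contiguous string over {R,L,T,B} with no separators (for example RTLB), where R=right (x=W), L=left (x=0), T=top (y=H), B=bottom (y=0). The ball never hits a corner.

1. t=1 → B at (1,0); v=(-1,1)
2. t=1 → L at (0,1); v=(1,1)
3. t=3 → T at (3,4); v=(1,-1)

Final position: (3,4)
Wall sequence: BLT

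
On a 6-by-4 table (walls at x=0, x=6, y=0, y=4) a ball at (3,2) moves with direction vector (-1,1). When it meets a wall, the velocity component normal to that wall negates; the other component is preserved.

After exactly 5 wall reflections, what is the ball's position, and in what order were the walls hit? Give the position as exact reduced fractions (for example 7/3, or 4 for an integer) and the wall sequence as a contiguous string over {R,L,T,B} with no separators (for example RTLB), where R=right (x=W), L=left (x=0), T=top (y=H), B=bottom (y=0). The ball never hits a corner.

1. t=2 → T at (1,4); v=(-1,-1)
2. t=1 → L at (0,3); v=(1,-1)
3. t=3 → B at (3,0); v=(1,1)
4. t=3 → R at (6,3); v=(-1,1)
5. t=1 → T at (5,4); v=(-1,-1)

Final position: (5,4)
Wall sequence: TLBRT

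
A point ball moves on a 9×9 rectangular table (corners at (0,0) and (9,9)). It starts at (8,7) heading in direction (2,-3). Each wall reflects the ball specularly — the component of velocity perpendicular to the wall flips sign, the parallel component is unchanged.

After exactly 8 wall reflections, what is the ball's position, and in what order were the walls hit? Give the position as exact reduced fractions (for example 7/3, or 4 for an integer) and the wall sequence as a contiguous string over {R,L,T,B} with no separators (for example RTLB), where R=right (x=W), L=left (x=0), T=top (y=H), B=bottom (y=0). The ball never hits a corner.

1. t=1/2 → R at (9,11/2); v=(-2,-3)
2. t=11/6 → B at (16/3,0); v=(-2,3)
3. t=8/3 → L at (0,8); v=(2,3)
4. t=1/3 → T at (2/3,9); v=(2,-3)
5. t=3 → B at (20/3,0); v=(2,3)
6. t=7/6 → R at (9,7/2); v=(-2,3)
7. t=11/6 → T at (16/3,9); v=(-2,-3)
8. t=8/3 → L at (0,1); v=(2,-3)

Final position: (0,1)
Wall sequence: RBLTBRTL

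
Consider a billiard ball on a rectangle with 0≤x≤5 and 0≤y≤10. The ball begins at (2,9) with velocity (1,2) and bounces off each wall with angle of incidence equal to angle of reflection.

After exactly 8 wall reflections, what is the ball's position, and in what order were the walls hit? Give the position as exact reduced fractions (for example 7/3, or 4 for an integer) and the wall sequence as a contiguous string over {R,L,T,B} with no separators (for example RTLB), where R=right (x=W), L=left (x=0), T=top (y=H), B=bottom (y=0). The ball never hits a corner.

1. t=1/2 → T at (5/2,10); v=(1,-2)
2. t=5/2 → R at (5,5); v=(-1,-2)
3. t=5/2 → B at (5/2,0); v=(-1,2)
4. t=5/2 → L at (0,5); v=(1,2)
5. t=5/2 → T at (5/2,10); v=(1,-2)
6. t=5/2 → R at (5,5); v=(-1,-2)
7. t=5/2 → B at (5/2,0); v=(-1,2)
8. t=5/2 → L at (0,5); v=(1,2)

Final position: (0,5)
Wall sequence: TRBLTRBL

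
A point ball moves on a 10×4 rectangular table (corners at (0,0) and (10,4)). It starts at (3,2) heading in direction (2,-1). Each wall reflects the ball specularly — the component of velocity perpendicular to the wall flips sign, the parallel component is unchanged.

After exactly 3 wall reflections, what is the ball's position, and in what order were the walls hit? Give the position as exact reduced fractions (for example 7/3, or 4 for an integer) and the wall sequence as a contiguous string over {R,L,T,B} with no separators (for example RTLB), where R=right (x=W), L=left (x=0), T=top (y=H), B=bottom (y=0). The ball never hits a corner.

1. t=2 → B at (7,0); v=(2,1)
2. t=3/2 → R at (10,3/2); v=(-2,1)
3. t=5/2 → T at (5,4); v=(-2,-1)

Final position: (5,4)
Wall sequence: BRT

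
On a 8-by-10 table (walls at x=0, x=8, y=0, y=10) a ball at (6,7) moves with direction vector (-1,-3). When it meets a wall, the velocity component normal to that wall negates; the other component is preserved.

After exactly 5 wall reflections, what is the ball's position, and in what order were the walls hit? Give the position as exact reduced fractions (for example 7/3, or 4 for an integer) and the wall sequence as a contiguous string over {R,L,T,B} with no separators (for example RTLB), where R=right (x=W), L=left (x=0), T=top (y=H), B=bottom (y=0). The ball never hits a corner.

Final position: (19/3,10)
Wall sequence: BTLBT

1. t=7/3 → B at (11/3,0); v=(-1,3)
2. t=10/3 → T at (1/3,10); v=(-1,-3)
3. t=1/3 → L at (0,9); v=(1,-3)
4. t=3 → B at (3,0); v=(1,3)
5. t=10/3 → T at (19/3,10); v=(1,-3)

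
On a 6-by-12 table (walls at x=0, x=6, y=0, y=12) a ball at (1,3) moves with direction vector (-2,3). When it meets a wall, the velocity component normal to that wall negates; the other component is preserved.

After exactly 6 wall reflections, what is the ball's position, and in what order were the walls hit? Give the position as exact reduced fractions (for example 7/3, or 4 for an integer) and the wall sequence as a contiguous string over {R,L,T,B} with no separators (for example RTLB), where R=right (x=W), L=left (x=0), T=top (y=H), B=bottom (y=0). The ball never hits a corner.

1. t=1/2 → L at (0,9/2); v=(2,3)
2. t=5/2 → T at (5,12); v=(2,-3)
3. t=1/2 → R at (6,21/2); v=(-2,-3)
4. t=3 → L at (0,3/2); v=(2,-3)
5. t=1/2 → B at (1,0); v=(2,3)
6. t=5/2 → R at (6,15/2); v=(-2,3)

Final position: (6,15/2)
Wall sequence: LTRLBR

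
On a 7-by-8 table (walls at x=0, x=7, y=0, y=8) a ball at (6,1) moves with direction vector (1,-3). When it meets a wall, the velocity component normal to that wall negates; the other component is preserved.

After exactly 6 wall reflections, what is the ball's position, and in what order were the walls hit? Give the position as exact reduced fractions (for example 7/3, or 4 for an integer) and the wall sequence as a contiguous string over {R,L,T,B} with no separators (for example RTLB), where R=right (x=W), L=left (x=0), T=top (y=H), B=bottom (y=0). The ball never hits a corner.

Final position: (1/3,8)
Wall sequence: BRTBLT

1. t=1/3 → B at (19/3,0); v=(1,3)
2. t=2/3 → R at (7,2); v=(-1,3)
3. t=2 → T at (5,8); v=(-1,-3)
4. t=8/3 → B at (7/3,0); v=(-1,3)
5. t=7/3 → L at (0,7); v=(1,3)
6. t=1/3 → T at (1/3,8); v=(1,-3)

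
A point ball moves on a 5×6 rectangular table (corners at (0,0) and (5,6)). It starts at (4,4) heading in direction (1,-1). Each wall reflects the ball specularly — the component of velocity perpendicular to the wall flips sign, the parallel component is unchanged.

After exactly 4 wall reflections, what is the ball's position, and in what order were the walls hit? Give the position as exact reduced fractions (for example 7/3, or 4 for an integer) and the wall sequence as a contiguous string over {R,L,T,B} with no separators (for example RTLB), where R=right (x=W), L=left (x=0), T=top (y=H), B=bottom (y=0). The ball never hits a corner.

Final position: (4,6)
Wall sequence: RBLT

1. t=1 → R at (5,3); v=(-1,-1)
2. t=3 → B at (2,0); v=(-1,1)
3. t=2 → L at (0,2); v=(1,1)
4. t=4 → T at (4,6); v=(1,-1)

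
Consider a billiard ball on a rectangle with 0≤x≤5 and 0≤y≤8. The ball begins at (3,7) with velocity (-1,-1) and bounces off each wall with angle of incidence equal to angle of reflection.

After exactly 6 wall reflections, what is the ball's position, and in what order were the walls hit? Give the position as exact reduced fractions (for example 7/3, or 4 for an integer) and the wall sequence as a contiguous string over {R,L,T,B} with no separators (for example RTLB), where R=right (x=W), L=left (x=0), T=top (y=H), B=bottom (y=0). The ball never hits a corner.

Final position: (5,5)
Wall sequence: LBRLTR

1. t=3 → L at (0,4); v=(1,-1)
2. t=4 → B at (4,0); v=(1,1)
3. t=1 → R at (5,1); v=(-1,1)
4. t=5 → L at (0,6); v=(1,1)
5. t=2 → T at (2,8); v=(1,-1)
6. t=3 → R at (5,5); v=(-1,-1)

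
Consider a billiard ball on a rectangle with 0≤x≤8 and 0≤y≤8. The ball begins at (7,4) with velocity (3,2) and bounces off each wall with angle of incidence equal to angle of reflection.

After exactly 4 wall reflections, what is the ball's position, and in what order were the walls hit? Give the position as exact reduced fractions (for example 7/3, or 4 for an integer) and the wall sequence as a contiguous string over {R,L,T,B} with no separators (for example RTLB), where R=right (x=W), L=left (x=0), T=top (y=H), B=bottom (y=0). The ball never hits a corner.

1. t=1/3 → R at (8,14/3); v=(-3,2)
2. t=5/3 → T at (3,8); v=(-3,-2)
3. t=1 → L at (0,6); v=(3,-2)
4. t=8/3 → R at (8,2/3); v=(-3,-2)

Final position: (8,2/3)
Wall sequence: RTLR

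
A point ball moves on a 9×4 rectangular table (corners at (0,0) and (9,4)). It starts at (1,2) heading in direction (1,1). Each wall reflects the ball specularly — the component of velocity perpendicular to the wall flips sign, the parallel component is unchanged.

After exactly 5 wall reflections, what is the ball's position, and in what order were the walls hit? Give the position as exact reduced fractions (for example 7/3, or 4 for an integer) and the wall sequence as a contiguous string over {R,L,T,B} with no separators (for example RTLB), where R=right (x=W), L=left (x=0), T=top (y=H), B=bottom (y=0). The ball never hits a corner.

1. t=2 → T at (3,4); v=(1,-1)
2. t=4 → B at (7,0); v=(1,1)
3. t=2 → R at (9,2); v=(-1,1)
4. t=2 → T at (7,4); v=(-1,-1)
5. t=4 → B at (3,0); v=(-1,1)

Final position: (3,0)
Wall sequence: TBRTB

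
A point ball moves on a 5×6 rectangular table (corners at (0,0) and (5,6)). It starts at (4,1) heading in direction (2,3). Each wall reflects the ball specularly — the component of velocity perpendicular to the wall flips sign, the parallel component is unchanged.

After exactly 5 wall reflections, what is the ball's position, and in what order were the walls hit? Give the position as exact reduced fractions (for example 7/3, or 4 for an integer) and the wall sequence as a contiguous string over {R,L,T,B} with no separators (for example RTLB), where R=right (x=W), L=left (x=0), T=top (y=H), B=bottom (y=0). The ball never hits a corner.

Final position: (5,11/2)
Wall sequence: RTLBR

1. t=1/2 → R at (5,5/2); v=(-2,3)
2. t=7/6 → T at (8/3,6); v=(-2,-3)
3. t=4/3 → L at (0,2); v=(2,-3)
4. t=2/3 → B at (4/3,0); v=(2,3)
5. t=11/6 → R at (5,11/2); v=(-2,3)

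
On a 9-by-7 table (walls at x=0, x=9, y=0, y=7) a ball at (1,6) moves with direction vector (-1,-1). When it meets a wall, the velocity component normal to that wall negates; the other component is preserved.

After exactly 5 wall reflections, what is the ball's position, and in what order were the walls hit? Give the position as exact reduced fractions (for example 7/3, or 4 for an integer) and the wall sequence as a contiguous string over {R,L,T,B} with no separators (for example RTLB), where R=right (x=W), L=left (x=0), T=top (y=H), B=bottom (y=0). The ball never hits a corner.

Final position: (0,1)
Wall sequence: LBRTL

1. t=1 → L at (0,5); v=(1,-1)
2. t=5 → B at (5,0); v=(1,1)
3. t=4 → R at (9,4); v=(-1,1)
4. t=3 → T at (6,7); v=(-1,-1)
5. t=6 → L at (0,1); v=(1,-1)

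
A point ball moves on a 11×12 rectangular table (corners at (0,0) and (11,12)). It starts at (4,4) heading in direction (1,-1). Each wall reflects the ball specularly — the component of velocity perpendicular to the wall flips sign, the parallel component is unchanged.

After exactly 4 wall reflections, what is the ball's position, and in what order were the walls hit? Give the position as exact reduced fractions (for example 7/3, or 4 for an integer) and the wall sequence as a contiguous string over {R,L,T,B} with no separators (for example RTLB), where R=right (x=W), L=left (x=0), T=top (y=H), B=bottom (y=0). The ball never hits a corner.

1. t=4 → B at (8,0); v=(1,1)
2. t=3 → R at (11,3); v=(-1,1)
3. t=9 → T at (2,12); v=(-1,-1)
4. t=2 → L at (0,10); v=(1,-1)

Final position: (0,10)
Wall sequence: BRTL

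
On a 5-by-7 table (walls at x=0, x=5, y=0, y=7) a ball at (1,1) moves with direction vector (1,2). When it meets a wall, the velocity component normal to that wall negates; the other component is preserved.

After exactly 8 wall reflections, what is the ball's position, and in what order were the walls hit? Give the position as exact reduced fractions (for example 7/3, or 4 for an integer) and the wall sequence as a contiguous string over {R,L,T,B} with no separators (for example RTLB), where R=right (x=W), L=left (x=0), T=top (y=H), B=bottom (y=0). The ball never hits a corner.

Final position: (2,7)
Wall sequence: TRBLTBRT

1. t=3 → T at (4,7); v=(1,-2)
2. t=1 → R at (5,5); v=(-1,-2)
3. t=5/2 → B at (5/2,0); v=(-1,2)
4. t=5/2 → L at (0,5); v=(1,2)
5. t=1 → T at (1,7); v=(1,-2)
6. t=7/2 → B at (9/2,0); v=(1,2)
7. t=1/2 → R at (5,1); v=(-1,2)
8. t=3 → T at (2,7); v=(-1,-2)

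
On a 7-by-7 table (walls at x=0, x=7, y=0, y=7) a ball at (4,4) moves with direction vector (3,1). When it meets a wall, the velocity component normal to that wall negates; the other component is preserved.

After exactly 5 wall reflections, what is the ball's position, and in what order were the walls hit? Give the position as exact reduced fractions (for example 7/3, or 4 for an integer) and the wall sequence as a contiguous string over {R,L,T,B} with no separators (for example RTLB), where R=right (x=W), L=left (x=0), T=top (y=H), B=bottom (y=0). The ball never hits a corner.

1. t=1 → R at (7,5); v=(-3,1)
2. t=2 → T at (1,7); v=(-3,-1)
3. t=1/3 → L at (0,20/3); v=(3,-1)
4. t=7/3 → R at (7,13/3); v=(-3,-1)
5. t=7/3 → L at (0,2); v=(3,-1)

Final position: (0,2)
Wall sequence: RTLRL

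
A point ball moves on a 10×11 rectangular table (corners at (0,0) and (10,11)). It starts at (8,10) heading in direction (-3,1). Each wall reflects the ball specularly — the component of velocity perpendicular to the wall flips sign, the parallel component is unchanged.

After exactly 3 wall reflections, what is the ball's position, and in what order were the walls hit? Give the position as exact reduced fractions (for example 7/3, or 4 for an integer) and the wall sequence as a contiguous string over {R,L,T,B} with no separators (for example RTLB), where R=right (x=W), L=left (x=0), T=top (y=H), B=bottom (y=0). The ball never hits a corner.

1. t=1 → T at (5,11); v=(-3,-1)
2. t=5/3 → L at (0,28/3); v=(3,-1)
3. t=10/3 → R at (10,6); v=(-3,-1)

Final position: (10,6)
Wall sequence: TLR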